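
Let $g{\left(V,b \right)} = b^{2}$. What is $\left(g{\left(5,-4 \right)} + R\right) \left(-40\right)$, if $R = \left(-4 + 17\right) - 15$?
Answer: $-560$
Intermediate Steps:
$R = -2$ ($R = 13 - 15 = -2$)
$\left(g{\left(5,-4 \right)} + R\right) \left(-40\right) = \left(\left(-4\right)^{2} - 2\right) \left(-40\right) = \left(16 - 2\right) \left(-40\right) = 14 \left(-40\right) = -560$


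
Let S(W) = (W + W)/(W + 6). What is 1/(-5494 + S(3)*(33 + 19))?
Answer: -3/16378 ≈ -0.00018317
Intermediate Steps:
S(W) = 2*W/(6 + W) (S(W) = (2*W)/(6 + W) = 2*W/(6 + W))
1/(-5494 + S(3)*(33 + 19)) = 1/(-5494 + (2*3/(6 + 3))*(33 + 19)) = 1/(-5494 + (2*3/9)*52) = 1/(-5494 + (2*3*(⅑))*52) = 1/(-5494 + (⅔)*52) = 1/(-5494 + 104/3) = 1/(-16378/3) = -3/16378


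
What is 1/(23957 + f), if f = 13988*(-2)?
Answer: -1/4019 ≈ -0.00024882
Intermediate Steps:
f = -27976
1/(23957 + f) = 1/(23957 - 27976) = 1/(-4019) = -1/4019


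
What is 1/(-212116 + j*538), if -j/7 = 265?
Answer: -1/1210106 ≈ -8.2637e-7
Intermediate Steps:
j = -1855 (j = -7*265 = -1855)
1/(-212116 + j*538) = 1/(-212116 - 1855*538) = 1/(-212116 - 997990) = 1/(-1210106) = -1/1210106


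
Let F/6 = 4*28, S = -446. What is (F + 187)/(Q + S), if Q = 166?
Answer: -859/280 ≈ -3.0679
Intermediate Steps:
F = 672 (F = 6*(4*28) = 6*112 = 672)
(F + 187)/(Q + S) = (672 + 187)/(166 - 446) = 859/(-280) = 859*(-1/280) = -859/280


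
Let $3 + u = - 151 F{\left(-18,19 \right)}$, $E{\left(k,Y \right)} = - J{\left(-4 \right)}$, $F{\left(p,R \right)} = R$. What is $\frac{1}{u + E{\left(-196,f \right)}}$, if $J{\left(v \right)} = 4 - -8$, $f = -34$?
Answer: $- \frac{1}{2884} \approx -0.00034674$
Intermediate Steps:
$J{\left(v \right)} = 12$ ($J{\left(v \right)} = 4 + 8 = 12$)
$E{\left(k,Y \right)} = -12$ ($E{\left(k,Y \right)} = \left(-1\right) 12 = -12$)
$u = -2872$ ($u = -3 - 2869 = -2872$)
$\frac{1}{u + E{\left(-196,f \right)}} = \frac{1}{-2872 - 12} = \frac{1}{-2884} = - \frac{1}{2884}$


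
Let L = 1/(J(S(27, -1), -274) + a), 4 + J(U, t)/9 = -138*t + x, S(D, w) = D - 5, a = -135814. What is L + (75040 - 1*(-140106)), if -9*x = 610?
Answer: 43857081809/203848 ≈ 2.1515e+5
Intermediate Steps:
x = -610/9 (x = -⅑*610 = -610/9 ≈ -67.778)
S(D, w) = -5 + D
J(U, t) = -646 - 1242*t (J(U, t) = -36 + 9*(-138*t - 610/9) = -36 + 9*(-610/9 - 138*t) = -36 + (-610 - 1242*t) = -646 - 1242*t)
L = 1/203848 (L = 1/((-646 - 1242*(-274)) - 135814) = 1/((-646 + 340308) - 135814) = 1/(339662 - 135814) = 1/203848 ≈ 4.9056e-6)
L + (75040 - 1*(-140106)) = 1/203848 + (75040 - 1*(-140106)) = 1/203848 + (75040 + 140106) = 1/203848 + 215146 = 43857081809/203848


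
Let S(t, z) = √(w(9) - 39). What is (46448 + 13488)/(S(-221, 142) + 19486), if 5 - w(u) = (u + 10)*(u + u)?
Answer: 291978224/94926143 - 29968*I*√94/94926143 ≈ 3.0758 - 0.0030608*I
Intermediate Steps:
w(u) = 5 - 2*u*(10 + u) (w(u) = 5 - (u + 10)*(u + u) = 5 - (10 + u)*2*u = 5 - 2*u*(10 + u))
S(t, z) = 2*I*√94 (S(t, z) = √((5 - 20*9 - 2*9²) - 39) = √((5 - 180 - 2*81) - 39) = √((5 - 180 - 162) - 39) = √(-337 - 39) = √(-376) = 2*I*√94)
(46448 + 13488)/(S(-221, 142) + 19486) = (46448 + 13488)/(2*I*√94 + 19486) = 59936/(19486 + 2*I*√94)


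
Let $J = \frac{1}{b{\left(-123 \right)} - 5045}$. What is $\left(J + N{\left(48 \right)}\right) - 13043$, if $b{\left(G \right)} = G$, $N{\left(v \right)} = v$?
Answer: $- \frac{67158161}{5168} \approx -12995.0$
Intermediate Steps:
$J = - \frac{1}{5168}$ ($J = \frac{1}{-123 - 5045} = \frac{1}{-5168} = - \frac{1}{5168} \approx -0.0001935$)
$\left(J + N{\left(48 \right)}\right) - 13043 = \left(- \frac{1}{5168} + 48\right) - 13043 = \frac{248063}{5168} - 13043 = - \frac{67158161}{5168}$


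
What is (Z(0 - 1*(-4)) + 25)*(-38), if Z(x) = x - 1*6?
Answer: -874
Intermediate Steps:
Z(x) = -6 + x (Z(x) = x - 6 = -6 + x)
(Z(0 - 1*(-4)) + 25)*(-38) = ((-6 + (0 - 1*(-4))) + 25)*(-38) = ((-6 + (0 + 4)) + 25)*(-38) = ((-6 + 4) + 25)*(-38) = (-2 + 25)*(-38) = 23*(-38) = -874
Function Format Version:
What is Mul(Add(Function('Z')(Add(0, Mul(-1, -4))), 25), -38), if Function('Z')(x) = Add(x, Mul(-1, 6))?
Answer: -874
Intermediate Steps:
Function('Z')(x) = Add(-6, x) (Function('Z')(x) = Add(x, -6) = Add(-6, x))
Mul(Add(Function('Z')(Add(0, Mul(-1, -4))), 25), -38) = Mul(Add(Add(-6, Add(0, Mul(-1, -4))), 25), -38) = Mul(Add(Add(-6, Add(0, 4)), 25), -38) = Mul(Add(Add(-6, 4), 25), -38) = Mul(Add(-2, 25), -38) = Mul(23, -38) = -874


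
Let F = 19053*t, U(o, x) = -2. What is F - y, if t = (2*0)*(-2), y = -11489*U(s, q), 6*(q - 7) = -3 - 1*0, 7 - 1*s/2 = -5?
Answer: -22978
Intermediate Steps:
s = 24 (s = 14 - 2*(-5) = 14 + 10 = 24)
q = 13/2 (q = 7 + (-3 - 1*0)/6 = 7 + (-3 + 0)/6 = 7 + (1/6)*(-3) = 7 - 1/2 = 13/2 ≈ 6.5000)
y = 22978 (y = -11489*(-2) = 22978)
t = 0 (t = 0*(-2) = 0)
F = 0 (F = 19053*0 = 0)
F - y = 0 - 1*22978 = 0 - 22978 = -22978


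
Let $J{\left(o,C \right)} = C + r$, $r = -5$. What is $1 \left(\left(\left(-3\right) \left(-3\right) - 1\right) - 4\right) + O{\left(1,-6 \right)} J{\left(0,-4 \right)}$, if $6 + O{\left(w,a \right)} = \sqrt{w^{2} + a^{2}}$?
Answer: $58 - 9 \sqrt{37} \approx 3.2551$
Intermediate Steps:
$O{\left(w,a \right)} = -6 + \sqrt{a^{2} + w^{2}}$ ($O{\left(w,a \right)} = -6 + \sqrt{w^{2} + a^{2}} = -6 + \sqrt{a^{2} + w^{2}}$)
$J{\left(o,C \right)} = -5 + C$ ($J{\left(o,C \right)} = C - 5 = -5 + C$)
$1 \left(\left(\left(-3\right) \left(-3\right) - 1\right) - 4\right) + O{\left(1,-6 \right)} J{\left(0,-4 \right)} = 1 \left(\left(\left(-3\right) \left(-3\right) - 1\right) - 4\right) + \left(-6 + \sqrt{\left(-6\right)^{2} + 1^{2}}\right) \left(-5 - 4\right) = 1 \left(\left(9 - 1\right) - 4\right) + \left(-6 + \sqrt{36 + 1}\right) \left(-9\right) = 1 \left(8 - 4\right) + \left(-6 + \sqrt{37}\right) \left(-9\right) = 1 \cdot 4 + \left(54 - 9 \sqrt{37}\right) = 4 + \left(54 - 9 \sqrt{37}\right) = 58 - 9 \sqrt{37}$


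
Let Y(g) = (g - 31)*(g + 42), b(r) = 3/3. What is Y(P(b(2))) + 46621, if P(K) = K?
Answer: 45331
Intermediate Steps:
b(r) = 1 (b(r) = 3*(1/3) = 1)
Y(g) = (-31 + g)*(42 + g)
Y(P(b(2))) + 46621 = (-1302 + 1**2 + 11*1) + 46621 = (-1302 + 1 + 11) + 46621 = -1290 + 46621 = 45331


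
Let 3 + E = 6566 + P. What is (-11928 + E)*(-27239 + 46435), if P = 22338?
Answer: 325813708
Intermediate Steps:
E = 28901 (E = -3 + (6566 + 22338) = -3 + 28904 = 28901)
(-11928 + E)*(-27239 + 46435) = (-11928 + 28901)*(-27239 + 46435) = 16973*19196 = 325813708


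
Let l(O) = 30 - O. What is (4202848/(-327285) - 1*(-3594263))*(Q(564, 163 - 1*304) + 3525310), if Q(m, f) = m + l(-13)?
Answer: 4147691882549744119/327285 ≈ 1.2673e+13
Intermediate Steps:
Q(m, f) = 43 + m (Q(m, f) = m + (30 - 1*(-13)) = m + (30 + 13) = m + 43 = 43 + m)
(4202848/(-327285) - 1*(-3594263))*(Q(564, 163 - 1*304) + 3525310) = (4202848/(-327285) - 1*(-3594263))*((43 + 564) + 3525310) = (4202848*(-1/327285) + 3594263)*(607 + 3525310) = (-4202848/327285 + 3594263)*3525917 = (1176344163107/327285)*3525917 = 4147691882549744119/327285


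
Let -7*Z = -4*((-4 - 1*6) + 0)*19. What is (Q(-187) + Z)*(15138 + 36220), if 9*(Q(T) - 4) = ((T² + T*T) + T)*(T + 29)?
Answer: -3962331021452/63 ≈ -6.2894e+10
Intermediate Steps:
Z = -760/7 (Z = -(-4*((-4 - 1*6) + 0))*19/7 = -(-4*((-4 - 6) + 0))*19/7 = -(-4*(-10 + 0))*19/7 = -(-4*(-10))*19/7 = -40*19/7 = -⅐*760 = -760/7 ≈ -108.57)
Q(T) = 4 + (29 + T)*(T + 2*T²)/9 (Q(T) = 4 + (((T² + T*T) + T)*(T + 29))/9 = 4 + (((T² + T²) + T)*(29 + T))/9 = 4 + ((2*T² + T)*(29 + T))/9 = 4 + ((T + 2*T²)*(29 + T))/9 = 4 + ((29 + T)*(T + 2*T²))/9 = 4 + (29 + T)*(T + 2*T²)/9)
(Q(-187) + Z)*(15138 + 36220) = ((4 + (2/9)*(-187)³ + (29/9)*(-187) + (59/9)*(-187)²) - 760/7)*(15138 + 36220) = ((4 + (2/9)*(-6539203) - 5423/9 + (59/9)*34969) - 760/7)*51358 = ((4 - 13078406/9 - 5423/9 + 2063171/9) - 760/7)*51358 = (-11020622/9 - 760/7)*51358 = -77151194/63*51358 = -3962331021452/63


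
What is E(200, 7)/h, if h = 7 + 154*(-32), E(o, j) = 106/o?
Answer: -53/492100 ≈ -0.00010770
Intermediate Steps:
h = -4921 (h = 7 - 4928 = -4921)
E(200, 7)/h = (106/200)/(-4921) = (106*(1/200))*(-1/4921) = (53/100)*(-1/4921) = -53/492100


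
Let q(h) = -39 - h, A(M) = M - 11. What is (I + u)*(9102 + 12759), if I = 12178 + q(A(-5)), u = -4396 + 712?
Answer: 185184531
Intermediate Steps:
A(M) = -11 + M
u = -3684
I = 12155 (I = 12178 + (-39 - (-11 - 5)) = 12178 + (-39 - 1*(-16)) = 12178 + (-39 + 16) = 12178 - 23 = 12155)
(I + u)*(9102 + 12759) = (12155 - 3684)*(9102 + 12759) = 8471*21861 = 185184531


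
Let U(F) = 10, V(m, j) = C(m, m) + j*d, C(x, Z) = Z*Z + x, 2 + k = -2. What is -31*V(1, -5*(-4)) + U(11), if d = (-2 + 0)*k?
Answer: -5012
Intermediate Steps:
k = -4 (k = -2 - 2 = -4)
C(x, Z) = x + Z² (C(x, Z) = Z² + x = x + Z²)
d = 8 (d = (-2 + 0)*(-4) = -2*(-4) = 8)
V(m, j) = m + m² + 8*j (V(m, j) = (m + m²) + j*8 = (m + m²) + 8*j = m + m² + 8*j)
-31*V(1, -5*(-4)) + U(11) = -31*(1 + 1² + 8*(-5*(-4))) + 10 = -31*(1 + 1 + 8*20) + 10 = -31*(1 + 1 + 160) + 10 = -31*162 + 10 = -5022 + 10 = -5012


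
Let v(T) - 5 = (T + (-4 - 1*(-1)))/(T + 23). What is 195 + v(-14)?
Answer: 1783/9 ≈ 198.11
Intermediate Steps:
v(T) = 5 + (-3 + T)/(23 + T) (v(T) = 5 + (T + (-4 - 1*(-1)))/(T + 23) = 5 + (T + (-4 + 1))/(23 + T) = 5 + (T - 3)/(23 + T) = 5 + (-3 + T)/(23 + T))
195 + v(-14) = 195 + 2*(56 + 3*(-14))/(23 - 14) = 195 + 2*(56 - 42)/9 = 195 + 2*(⅑)*14 = 195 + 28/9 = 1783/9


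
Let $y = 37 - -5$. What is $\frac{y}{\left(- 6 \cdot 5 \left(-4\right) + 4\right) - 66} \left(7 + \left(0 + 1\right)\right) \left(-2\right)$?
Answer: $- \frac{336}{29} \approx -11.586$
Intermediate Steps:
$y = 42$ ($y = 37 + 5 = 42$)
$\frac{y}{\left(- 6 \cdot 5 \left(-4\right) + 4\right) - 66} \left(7 + \left(0 + 1\right)\right) \left(-2\right) = \frac{42}{\left(- 6 \cdot 5 \left(-4\right) + 4\right) - 66} \left(7 + \left(0 + 1\right)\right) \left(-2\right) = \frac{42}{\left(\left(-6\right) \left(-20\right) + 4\right) - 66} \left(7 + 1\right) \left(-2\right) = \frac{42}{\left(120 + 4\right) - 66} \cdot 8 \left(-2\right) = \frac{42}{124 - 66} \left(-16\right) = \frac{42}{58} \left(-16\right) = 42 \cdot \frac{1}{58} \left(-16\right) = \frac{21}{29} \left(-16\right) = - \frac{336}{29}$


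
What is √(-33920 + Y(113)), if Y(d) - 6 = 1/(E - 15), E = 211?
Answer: I*√6647143/14 ≈ 184.16*I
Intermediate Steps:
Y(d) = 1177/196 (Y(d) = 6 + 1/(211 - 15) = 6 + 1/196 = 1177/196)
√(-33920 + Y(113)) = √(-33920 + 1177/196) = √(-6647143/196) = I*√6647143/14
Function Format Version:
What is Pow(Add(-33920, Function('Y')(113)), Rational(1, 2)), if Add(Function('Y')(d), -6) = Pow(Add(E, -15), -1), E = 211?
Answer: Mul(Rational(1, 14), I, Pow(6647143, Rational(1, 2))) ≈ Mul(184.16, I)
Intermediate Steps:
Function('Y')(d) = Rational(1177, 196) (Function('Y')(d) = Add(6, Pow(Add(211, -15), -1)) = Add(6, Pow(196, -1)) = Add(6, Rational(1, 196)) = Rational(1177, 196))
Pow(Add(-33920, Function('Y')(113)), Rational(1, 2)) = Pow(Add(-33920, Rational(1177, 196)), Rational(1, 2)) = Pow(Rational(-6647143, 196), Rational(1, 2)) = Mul(Rational(1, 14), I, Pow(6647143, Rational(1, 2)))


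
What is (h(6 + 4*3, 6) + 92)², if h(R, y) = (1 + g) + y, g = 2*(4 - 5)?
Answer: 9409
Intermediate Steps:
g = -2 (g = 2*(-1) = -2)
h(R, y) = -1 + y (h(R, y) = (1 - 2) + y = -1 + y)
(h(6 + 4*3, 6) + 92)² = ((-1 + 6) + 92)² = (5 + 92)² = 97² = 9409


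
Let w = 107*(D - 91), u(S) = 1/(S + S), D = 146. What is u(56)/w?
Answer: 1/659120 ≈ 1.5172e-6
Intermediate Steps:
u(S) = 1/(2*S)
w = 5885 (w = 107*(146 - 91) = 107*55 = 5885)
u(56)/w = ((1/2)/56)/5885 = ((1/2)*(1/56))*(1/5885) = (1/112)*(1/5885) = 1/659120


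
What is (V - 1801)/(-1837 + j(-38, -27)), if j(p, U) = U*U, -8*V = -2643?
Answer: 11765/8864 ≈ 1.3273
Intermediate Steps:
V = 2643/8 (V = -1/8*(-2643) = 2643/8 ≈ 330.38)
j(p, U) = U**2
(V - 1801)/(-1837 + j(-38, -27)) = (2643/8 - 1801)/(-1837 + (-27)**2) = -11765/(8*(-1837 + 729)) = -11765/8/(-1108) = -11765/8*(-1/1108) = 11765/8864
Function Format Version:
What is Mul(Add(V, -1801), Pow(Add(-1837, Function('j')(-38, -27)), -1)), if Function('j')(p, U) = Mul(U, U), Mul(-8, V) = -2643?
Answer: Rational(11765, 8864) ≈ 1.3273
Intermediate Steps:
V = Rational(2643, 8) (V = Mul(Rational(-1, 8), -2643) = Rational(2643, 8) ≈ 330.38)
Function('j')(p, U) = Pow(U, 2)
Mul(Add(V, -1801), Pow(Add(-1837, Function('j')(-38, -27)), -1)) = Mul(Add(Rational(2643, 8), -1801), Pow(Add(-1837, Pow(-27, 2)), -1)) = Mul(Rational(-11765, 8), Pow(Add(-1837, 729), -1)) = Mul(Rational(-11765, 8), Pow(-1108, -1)) = Mul(Rational(-11765, 8), Rational(-1, 1108)) = Rational(11765, 8864)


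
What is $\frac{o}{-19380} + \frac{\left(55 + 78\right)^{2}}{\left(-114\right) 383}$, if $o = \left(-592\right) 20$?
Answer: $\frac{152759}{742254} \approx 0.2058$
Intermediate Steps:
$o = -11840$
$\frac{o}{-19380} + \frac{\left(55 + 78\right)^{2}}{\left(-114\right) 383} = - \frac{11840}{-19380} + \frac{\left(55 + 78\right)^{2}}{\left(-114\right) 383} = \left(-11840\right) \left(- \frac{1}{19380}\right) + \frac{133^{2}}{-43662} = \frac{592}{969} + 17689 \left(- \frac{1}{43662}\right) = \frac{592}{969} - \frac{931}{2298} = \frac{152759}{742254}$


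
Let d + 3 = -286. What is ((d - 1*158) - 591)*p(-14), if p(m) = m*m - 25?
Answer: -177498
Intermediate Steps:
d = -289 (d = -3 - 286 = -289)
p(m) = -25 + m² (p(m) = m² - 25 = -25 + m²)
((d - 1*158) - 591)*p(-14) = ((-289 - 1*158) - 591)*(-25 + (-14)²) = ((-289 - 158) - 591)*(-25 + 196) = (-447 - 591)*171 = -1038*171 = -177498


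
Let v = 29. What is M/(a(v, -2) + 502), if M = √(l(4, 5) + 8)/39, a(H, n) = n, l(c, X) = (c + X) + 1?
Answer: √2/6500 ≈ 0.00021757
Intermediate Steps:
l(c, X) = 1 + X + c (l(c, X) = (X + c) + 1 = 1 + X + c)
M = √2/13 (M = √((1 + 5 + 4) + 8)/39 = √(10 + 8)*(1/39) = √18*(1/39) = (3*√2)*(1/39) = √2/13 ≈ 0.10879)
M/(a(v, -2) + 502) = (√2/13)/(-2 + 502) = (√2/13)/500 = √2/6500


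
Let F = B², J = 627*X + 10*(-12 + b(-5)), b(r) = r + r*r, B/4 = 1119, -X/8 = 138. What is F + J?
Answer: 19342448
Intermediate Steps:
X = -1104 (X = -8*138 = -1104)
B = 4476 (B = 4*1119 = 4476)
b(r) = r + r²
J = -692128 (J = 627*(-1104) + 10*(-12 - 5*(1 - 5)) = -692208 + 10*(-12 - 5*(-4)) = -692208 + 10*(-12 + 20) = -692208 + 10*8 = -692208 + 80 = -692128)
F = 20034576 (F = 4476² = 20034576)
F + J = 20034576 - 692128 = 19342448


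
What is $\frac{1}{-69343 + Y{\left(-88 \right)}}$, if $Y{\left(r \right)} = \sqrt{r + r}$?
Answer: $- \frac{69343}{4808451825} - \frac{4 i \sqrt{11}}{4808451825} \approx -1.4421 \cdot 10^{-5} - 2.759 \cdot 10^{-9} i$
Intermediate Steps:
$Y{\left(r \right)} = \sqrt{2} \sqrt{r}$ ($Y{\left(r \right)} = \sqrt{2 r} = \sqrt{2} \sqrt{r}$)
$\frac{1}{-69343 + Y{\left(-88 \right)}} = \frac{1}{-69343 + \sqrt{2} \sqrt{-88}} = \frac{1}{-69343 + \sqrt{2} \cdot 2 i \sqrt{22}} = \frac{1}{-69343 + 4 i \sqrt{11}}$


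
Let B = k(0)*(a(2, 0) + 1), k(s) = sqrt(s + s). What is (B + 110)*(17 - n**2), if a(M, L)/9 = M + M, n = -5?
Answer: -880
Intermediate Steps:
k(s) = sqrt(2)*sqrt(s) (k(s) = sqrt(2*s) = sqrt(2)*sqrt(s))
a(M, L) = 18*M (a(M, L) = 9*(M + M) = 9*(2*M) = 18*M)
B = 0 (B = (sqrt(2)*sqrt(0))*(18*2 + 1) = (sqrt(2)*0)*(36 + 1) = 0*37 = 0)
(B + 110)*(17 - n**2) = (0 + 110)*(17 - 1*(-5)**2) = 110*(17 - 1*25) = 110*(17 - 25) = 110*(-8) = -880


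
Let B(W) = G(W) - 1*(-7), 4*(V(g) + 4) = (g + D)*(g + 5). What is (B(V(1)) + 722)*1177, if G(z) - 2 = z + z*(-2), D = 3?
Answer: 858033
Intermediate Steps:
V(g) = -4 + (3 + g)*(5 + g)/4 (V(g) = -4 + ((g + 3)*(g + 5))/4 = -4 + ((3 + g)*(5 + g))/4 = -4 + (3 + g)*(5 + g)/4)
G(z) = 2 - z (G(z) = 2 + (z + z*(-2)) = 2 + (z - 2*z) = 2 - z)
B(W) = 9 - W (B(W) = (2 - W) - 1*(-7) = (2 - W) + 7 = 9 - W)
(B(V(1)) + 722)*1177 = ((9 - (-¼ + 2*1 + (¼)*1²)) + 722)*1177 = ((9 - (-¼ + 2 + (¼)*1)) + 722)*1177 = ((9 - (-¼ + 2 + ¼)) + 722)*1177 = ((9 - 1*2) + 722)*1177 = ((9 - 2) + 722)*1177 = (7 + 722)*1177 = 729*1177 = 858033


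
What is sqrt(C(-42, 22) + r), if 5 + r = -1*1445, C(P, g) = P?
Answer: 2*I*sqrt(373) ≈ 38.626*I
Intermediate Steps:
r = -1450 (r = -5 - 1*1445 = -5 - 1445 = -1450)
sqrt(C(-42, 22) + r) = sqrt(-42 - 1450) = sqrt(-1492) = 2*I*sqrt(373)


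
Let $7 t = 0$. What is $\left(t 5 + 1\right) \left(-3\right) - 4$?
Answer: $-7$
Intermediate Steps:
$t = 0$ ($t = \frac{1}{7} \cdot 0 = 0$)
$\left(t 5 + 1\right) \left(-3\right) - 4 = \left(0 \cdot 5 + 1\right) \left(-3\right) - 4 = \left(0 + 1\right) \left(-3\right) - 4 = 1 \left(-3\right) - 4 = -3 - 4 = -7$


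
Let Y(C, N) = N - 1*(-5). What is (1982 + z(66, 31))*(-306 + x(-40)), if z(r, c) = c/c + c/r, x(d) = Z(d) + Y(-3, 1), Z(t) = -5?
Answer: -39927245/66 ≈ -6.0496e+5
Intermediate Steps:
Y(C, N) = 5 + N (Y(C, N) = N + 5 = 5 + N)
x(d) = 1 (x(d) = -5 + (5 + 1) = -5 + 6 = 1)
z(r, c) = 1 + c/r
(1982 + z(66, 31))*(-306 + x(-40)) = (1982 + (31 + 66)/66)*(-306 + 1) = (1982 + (1/66)*97)*(-305) = (1982 + 97/66)*(-305) = (130909/66)*(-305) = -39927245/66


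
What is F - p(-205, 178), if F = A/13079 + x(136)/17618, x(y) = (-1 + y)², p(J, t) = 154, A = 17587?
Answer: -34937364047/230425822 ≈ -151.62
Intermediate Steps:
F = 548212541/230425822 (F = 17587/13079 + (-1 + 136)²/17618 = 17587*(1/13079) + 135²*(1/17618) = 17587/13079 + 18225*(1/17618) = 17587/13079 + 18225/17618 = 548212541/230425822 ≈ 2.3791)
F - p(-205, 178) = 548212541/230425822 - 1*154 = 548212541/230425822 - 154 = -34937364047/230425822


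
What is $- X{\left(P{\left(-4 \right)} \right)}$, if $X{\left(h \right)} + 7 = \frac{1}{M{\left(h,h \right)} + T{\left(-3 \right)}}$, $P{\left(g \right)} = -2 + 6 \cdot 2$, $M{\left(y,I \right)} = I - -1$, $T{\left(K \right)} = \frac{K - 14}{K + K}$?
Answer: $\frac{575}{83} \approx 6.9277$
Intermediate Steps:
$T{\left(K \right)} = \frac{-14 + K}{2 K}$
$M{\left(y,I \right)} = 1 + I$ ($M{\left(y,I \right)} = I + 1 = 1 + I$)
$P{\left(g \right)} = 10$ ($P{\left(g \right)} = -2 + 12 = 10$)
$X{\left(h \right)} = -7 + \frac{1}{\frac{23}{6} + h}$ ($X{\left(h \right)} = -7 + \frac{1}{\left(1 + h\right) + \frac{-14 - 3}{2 \left(-3\right)}} = -7 + \frac{1}{\left(1 + h\right) + \frac{1}{2} \left(- \frac{1}{3}\right) \left(-17\right)} = -7 + \frac{1}{\left(1 + h\right) + \frac{17}{6}} = -7 + \frac{1}{\frac{23}{6} + h}$)
$- X{\left(P{\left(-4 \right)} \right)} = - \frac{-155 - 420}{23 + 6 \cdot 10} = - \frac{-155 - 420}{23 + 60} = - \frac{-575}{83} = \left(-1\right) \left(- \frac{575}{83}\right) = \frac{575}{83}$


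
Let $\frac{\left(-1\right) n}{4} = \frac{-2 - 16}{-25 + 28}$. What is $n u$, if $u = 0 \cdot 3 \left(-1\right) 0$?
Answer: $0$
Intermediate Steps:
$n = 24$ ($n = - 4 \frac{-2 - 16}{-25 + 28} = - 4 \left(- \frac{18}{3}\right) = - 4 \left(\left(-18\right) \frac{1}{3}\right) = \left(-4\right) \left(-6\right) = 24$)
$u = 0$ ($u = 0 \left(-1\right) 0 = 0 \cdot 0 = 0$)
$n u = 24 \cdot 0 = 0$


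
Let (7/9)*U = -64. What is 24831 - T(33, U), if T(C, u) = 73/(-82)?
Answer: 2036215/82 ≈ 24832.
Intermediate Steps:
U = -576/7 (U = (9/7)*(-64) = -576/7 ≈ -82.286)
T(C, u) = -73/82 (T(C, u) = 73*(-1/82) = -73/82)
24831 - T(33, U) = 24831 - 1*(-73/82) = 24831 + 73/82 = 2036215/82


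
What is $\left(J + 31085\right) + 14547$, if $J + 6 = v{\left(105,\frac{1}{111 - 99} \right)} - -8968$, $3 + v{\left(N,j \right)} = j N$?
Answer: $\frac{218399}{4} \approx 54600.0$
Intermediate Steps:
$v{\left(N,j \right)} = -3 + N j$ ($v{\left(N,j \right)} = -3 + j N = -3 + N j$)
$J = \frac{35871}{4}$ ($J = -6 - \left(-8965 - \frac{105}{111 - 99}\right) = -6 + \left(\left(-3 + \frac{105}{12}\right) + 8968\right) = -6 + \left(\left(-3 + 105 \cdot \frac{1}{12}\right) + 8968\right) = -6 + \left(\left(-3 + \frac{35}{4}\right) + 8968\right) = -6 + \left(\frac{23}{4} + 8968\right) = -6 + \frac{35895}{4} = \frac{35871}{4} \approx 8967.8$)
$\left(J + 31085\right) + 14547 = \left(\frac{35871}{4} + 31085\right) + 14547 = \frac{160211}{4} + 14547 = \frac{218399}{4}$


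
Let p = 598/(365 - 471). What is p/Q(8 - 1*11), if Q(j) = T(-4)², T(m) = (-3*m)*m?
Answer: -299/122112 ≈ -0.0024486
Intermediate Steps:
T(m) = -3*m²
Q(j) = 2304 (Q(j) = (-3*(-4)²)² = (-3*16)² = (-48)² = 2304)
p = -299/53 (p = 598/(-106) = 598*(-1/106) = -299/53 ≈ -5.6415)
p/Q(8 - 1*11) = -299/53/2304 = -299/53*1/2304 = -299/122112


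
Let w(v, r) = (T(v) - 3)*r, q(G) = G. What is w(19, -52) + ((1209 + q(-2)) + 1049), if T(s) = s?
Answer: 1424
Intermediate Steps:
w(v, r) = r*(-3 + v) (w(v, r) = (v - 3)*r = (-3 + v)*r = r*(-3 + v))
w(19, -52) + ((1209 + q(-2)) + 1049) = -52*(-3 + 19) + ((1209 - 2) + 1049) = -52*16 + (1207 + 1049) = -832 + 2256 = 1424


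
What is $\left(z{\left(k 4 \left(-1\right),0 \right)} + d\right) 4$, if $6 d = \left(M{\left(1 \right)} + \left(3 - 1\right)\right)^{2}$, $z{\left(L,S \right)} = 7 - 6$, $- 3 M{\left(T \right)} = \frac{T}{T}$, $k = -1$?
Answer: $\frac{158}{27} \approx 5.8519$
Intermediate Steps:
$M{\left(T \right)} = - \frac{1}{3}$ ($M{\left(T \right)} = - \frac{T \frac{1}{T}}{3} = \left(- \frac{1}{3}\right) 1 = - \frac{1}{3}$)
$z{\left(L,S \right)} = 1$ ($z{\left(L,S \right)} = 7 - 6 = 1$)
$d = \frac{25}{54}$ ($d = \frac{\left(- \frac{1}{3} + \left(3 - 1\right)\right)^{2}}{6} = \frac{\left(- \frac{1}{3} + 2\right)^{2}}{6} = \frac{\left(\frac{5}{3}\right)^{2}}{6} = \frac{1}{6} \cdot \frac{25}{9} = \frac{25}{54} \approx 0.46296$)
$\left(z{\left(k 4 \left(-1\right),0 \right)} + d\right) 4 = \left(1 + \frac{25}{54}\right) 4 = \frac{79}{54} \cdot 4 = \frac{158}{27}$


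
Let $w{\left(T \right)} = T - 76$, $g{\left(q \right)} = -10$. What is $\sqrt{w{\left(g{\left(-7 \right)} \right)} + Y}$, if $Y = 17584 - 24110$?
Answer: $2 i \sqrt{1653} \approx 81.314 i$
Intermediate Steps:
$Y = -6526$
$w{\left(T \right)} = -76 + T$ ($w{\left(T \right)} = T - 76 = -76 + T$)
$\sqrt{w{\left(g{\left(-7 \right)} \right)} + Y} = \sqrt{\left(-76 - 10\right) - 6526} = \sqrt{-86 - 6526} = \sqrt{-6612} = 2 i \sqrt{1653}$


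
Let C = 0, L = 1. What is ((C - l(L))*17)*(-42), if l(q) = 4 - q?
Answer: 2142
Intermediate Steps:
((C - l(L))*17)*(-42) = ((0 - (4 - 1*1))*17)*(-42) = ((0 - (4 - 1))*17)*(-42) = ((0 - 1*3)*17)*(-42) = ((0 - 3)*17)*(-42) = -3*17*(-42) = -51*(-42) = 2142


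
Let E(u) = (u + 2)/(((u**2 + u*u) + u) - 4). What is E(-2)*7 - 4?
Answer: -4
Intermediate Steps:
E(u) = (2 + u)/(-4 + u + 2*u**2) (E(u) = (2 + u)/(((u**2 + u**2) + u) - 4) = (2 + u)/((2*u**2 + u) - 4) = (2 + u)/((u + 2*u**2) - 4) = (2 + u)/(-4 + u + 2*u**2))
E(-2)*7 - 4 = ((2 - 2)/(-4 - 2 + 2*(-2)**2))*7 - 4 = (0/(-4 - 2 + 2*4))*7 - 4 = (0/(-4 - 2 + 8))*7 - 4 = (0/2)*7 - 4 = ((1/2)*0)*7 - 4 = 0*7 - 4 = 0 - 4 = -4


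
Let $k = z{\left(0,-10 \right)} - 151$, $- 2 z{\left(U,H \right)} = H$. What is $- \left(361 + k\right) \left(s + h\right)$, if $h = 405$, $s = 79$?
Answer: $-104060$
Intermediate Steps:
$z{\left(U,H \right)} = - \frac{H}{2}$
$k = -146$ ($k = \left(- \frac{1}{2}\right) \left(-10\right) - 151 = 5 - 151 = -146$)
$- \left(361 + k\right) \left(s + h\right) = - \left(361 - 146\right) \left(79 + 405\right) = - 215 \cdot 484 = \left(-1\right) 104060 = -104060$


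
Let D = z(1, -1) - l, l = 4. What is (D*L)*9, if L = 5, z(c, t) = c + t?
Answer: -180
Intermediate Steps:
D = -4 (D = (1 - 1) - 1*4 = 0 - 4 = -4)
(D*L)*9 = -4*5*9 = -20*9 = -180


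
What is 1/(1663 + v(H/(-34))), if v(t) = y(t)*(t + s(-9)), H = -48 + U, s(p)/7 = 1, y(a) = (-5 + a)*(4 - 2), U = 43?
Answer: 578/921119 ≈ 0.00062750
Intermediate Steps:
y(a) = -10 + 2*a (y(a) = (-5 + a)*2 = -10 + 2*a)
s(p) = 7 (s(p) = 7*1 = 7)
H = -5 (H = -48 + 43 = -5)
v(t) = (-10 + 2*t)*(7 + t) (v(t) = (-10 + 2*t)*(t + 7) = (-10 + 2*t)*(7 + t))
1/(1663 + v(H/(-34))) = 1/(1663 + 2*(-5 - 5/(-34))*(7 - 5/(-34))) = 1/(1663 + 2*(-5 - 5*(-1/34))*(7 - 5*(-1/34))) = 1/(1663 + 2*(-5 + 5/34)*(7 + 5/34)) = 1/(1663 + 2*(-165/34)*(243/34)) = 1/(1663 - 40095/578) = 1/(921119/578) = 578/921119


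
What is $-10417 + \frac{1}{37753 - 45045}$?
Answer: $- \frac{75960765}{7292} \approx -10417.0$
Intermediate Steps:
$-10417 + \frac{1}{37753 - 45045} = -10417 + \frac{1}{-7292} = -10417 - \frac{1}{7292} = - \frac{75960765}{7292}$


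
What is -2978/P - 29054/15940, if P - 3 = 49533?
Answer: -185836033/98700480 ≈ -1.8828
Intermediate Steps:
P = 49536 (P = 3 + 49533 = 49536)
-2978/P - 29054/15940 = -2978/49536 - 29054/15940 = -2978*1/49536 - 29054*1/15940 = -1489/24768 - 14527/7970 = -185836033/98700480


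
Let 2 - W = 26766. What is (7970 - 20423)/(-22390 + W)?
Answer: 1779/7022 ≈ 0.25335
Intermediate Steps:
W = -26764 (W = 2 - 1*26766 = 2 - 26766 = -26764)
(7970 - 20423)/(-22390 + W) = (7970 - 20423)/(-22390 - 26764) = -12453/(-49154) = -12453*(-1/49154) = 1779/7022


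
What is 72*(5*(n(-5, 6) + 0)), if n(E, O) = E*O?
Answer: -10800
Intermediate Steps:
72*(5*(n(-5, 6) + 0)) = 72*(5*(-5*6 + 0)) = 72*(5*(-30 + 0)) = 72*(5*(-30)) = 72*(-150) = -10800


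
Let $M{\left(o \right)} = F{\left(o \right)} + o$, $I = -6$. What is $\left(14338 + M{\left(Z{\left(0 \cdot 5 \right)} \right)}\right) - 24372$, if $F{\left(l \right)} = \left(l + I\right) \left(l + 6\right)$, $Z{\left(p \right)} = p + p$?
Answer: $-10070$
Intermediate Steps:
$Z{\left(p \right)} = 2 p$
$F{\left(l \right)} = \left(-6 + l\right) \left(6 + l\right)$ ($F{\left(l \right)} = \left(l - 6\right) \left(l + 6\right) = \left(-6 + l\right) \left(6 + l\right)$)
$M{\left(o \right)} = -36 + o + o^{2}$ ($M{\left(o \right)} = \left(-36 + o^{2}\right) + o = -36 + o + o^{2}$)
$\left(14338 + M{\left(Z{\left(0 \cdot 5 \right)} \right)}\right) - 24372 = \left(14338 + \left(-36 + 2 \cdot 0 \cdot 5 + \left(2 \cdot 0 \cdot 5\right)^{2}\right)\right) - 24372 = \left(14338 + \left(-36 + 2 \cdot 0 + \left(2 \cdot 0\right)^{2}\right)\right) - 24372 = \left(14338 + \left(-36 + 0 + 0^{2}\right)\right) - 24372 = \left(14338 + \left(-36 + 0 + 0\right)\right) - 24372 = \left(14338 - 36\right) - 24372 = 14302 - 24372 = -10070$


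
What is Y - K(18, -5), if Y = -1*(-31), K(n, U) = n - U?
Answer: 8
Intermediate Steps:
Y = 31
Y - K(18, -5) = 31 - (18 - 1*(-5)) = 31 - (18 + 5) = 31 - 1*23 = 31 - 23 = 8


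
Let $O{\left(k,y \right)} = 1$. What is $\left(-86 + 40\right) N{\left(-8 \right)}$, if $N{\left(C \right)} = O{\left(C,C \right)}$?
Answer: $-46$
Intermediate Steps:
$N{\left(C \right)} = 1$
$\left(-86 + 40\right) N{\left(-8 \right)} = \left(-86 + 40\right) 1 = \left(-46\right) 1 = -46$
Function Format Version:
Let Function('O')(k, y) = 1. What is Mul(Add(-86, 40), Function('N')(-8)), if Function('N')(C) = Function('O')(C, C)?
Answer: -46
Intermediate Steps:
Function('N')(C) = 1
Mul(Add(-86, 40), Function('N')(-8)) = Mul(Add(-86, 40), 1) = Mul(-46, 1) = -46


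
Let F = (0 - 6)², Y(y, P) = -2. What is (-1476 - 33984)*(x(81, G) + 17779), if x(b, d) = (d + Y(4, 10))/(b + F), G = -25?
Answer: -8195657040/13 ≈ -6.3043e+8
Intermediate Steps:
F = 36 (F = (-6)² = 36)
x(b, d) = (-2 + d)/(36 + b) (x(b, d) = (d - 2)/(b + 36) = (-2 + d)/(36 + b))
(-1476 - 33984)*(x(81, G) + 17779) = (-1476 - 33984)*((-2 - 25)/(36 + 81) + 17779) = -35460*(-27/117 + 17779) = -35460*((1/117)*(-27) + 17779) = -35460*(-3/13 + 17779) = -35460*231124/13 = -8195657040/13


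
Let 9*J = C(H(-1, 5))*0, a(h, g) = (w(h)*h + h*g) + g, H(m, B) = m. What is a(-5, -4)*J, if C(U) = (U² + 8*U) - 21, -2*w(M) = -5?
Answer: 0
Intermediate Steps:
w(M) = 5/2 (w(M) = -½*(-5) = 5/2)
C(U) = -21 + U² + 8*U
a(h, g) = g + 5*h/2 + g*h (a(h, g) = (5*h/2 + h*g) + g = (5*h/2 + g*h) + g = g + 5*h/2 + g*h)
J = 0 (J = ((-21 + (-1)² + 8*(-1))*0)/9 = ((-21 + 1 - 8)*0)/9 = (-28*0)/9 = (⅑)*0 = 0)
a(-5, -4)*J = (-4 + (5/2)*(-5) - 4*(-5))*0 = (-4 - 25/2 + 20)*0 = (7/2)*0 = 0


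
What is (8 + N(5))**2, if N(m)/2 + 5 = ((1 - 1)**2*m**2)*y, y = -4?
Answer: 4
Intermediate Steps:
N(m) = -10 (N(m) = -10 + 2*(((1 - 1)**2*m**2)*(-4)) = -10 + 2*((0**2*m**2)*(-4)) = -10 + 2*((0*m**2)*(-4)) = -10 + 2*(0*(-4)) = -10 + 2*0 = -10 + 0 = -10)
(8 + N(5))**2 = (8 - 10)**2 = (-2)**2 = 4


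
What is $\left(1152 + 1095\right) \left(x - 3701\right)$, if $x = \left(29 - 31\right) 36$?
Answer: $-8477931$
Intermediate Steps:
$x = -72$ ($x = \left(-2\right) 36 = -72$)
$\left(1152 + 1095\right) \left(x - 3701\right) = \left(1152 + 1095\right) \left(-72 - 3701\right) = 2247 \left(-3773\right) = -8477931$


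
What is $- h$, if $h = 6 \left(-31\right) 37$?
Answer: $6882$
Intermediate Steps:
$h = -6882$ ($h = \left(-186\right) 37 = -6882$)
$- h = \left(-1\right) \left(-6882\right) = 6882$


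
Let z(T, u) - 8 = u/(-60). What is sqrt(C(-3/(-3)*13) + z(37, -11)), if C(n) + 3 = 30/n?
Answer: sqrt(1139385)/390 ≈ 2.7370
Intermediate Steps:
z(T, u) = 8 - u/60 (z(T, u) = 8 + u/(-60) = 8 + u*(-1/60) = 8 - u/60)
C(n) = -3 + 30/n
sqrt(C(-3/(-3)*13) + z(37, -11)) = sqrt((-3 + 30/((-3/(-3)*13))) + (8 - 1/60*(-11))) = sqrt((-3 + 30/((-3*(-1/3)*13))) + (8 + 11/60)) = sqrt((-3 + 30/((1*13))) + 491/60) = sqrt((-3 + 30/13) + 491/60) = sqrt(-9/13 + 491/60) = sqrt(5843/780) = sqrt(1139385)/390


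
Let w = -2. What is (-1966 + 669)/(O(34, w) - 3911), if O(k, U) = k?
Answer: 1297/3877 ≈ 0.33454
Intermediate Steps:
(-1966 + 669)/(O(34, w) - 3911) = (-1966 + 669)/(34 - 3911) = -1297/(-3877) = -1297*(-1/3877) = 1297/3877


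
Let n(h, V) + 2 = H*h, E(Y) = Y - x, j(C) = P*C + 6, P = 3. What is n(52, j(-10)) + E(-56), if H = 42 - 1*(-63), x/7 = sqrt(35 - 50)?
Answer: 5402 - 7*I*sqrt(15) ≈ 5402.0 - 27.111*I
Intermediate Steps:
x = 7*I*sqrt(15) (x = 7*sqrt(35 - 50) = 7*sqrt(-15) = 7*(I*sqrt(15)) = 7*I*sqrt(15) ≈ 27.111*I)
j(C) = 6 + 3*C (j(C) = 3*C + 6 = 6 + 3*C)
H = 105 (H = 42 + 63 = 105)
E(Y) = Y - 7*I*sqrt(15)
n(h, V) = -2 + 105*h
n(52, j(-10)) + E(-56) = (-2 + 105*52) + (-56 - 7*I*sqrt(15)) = (-2 + 5460) + (-56 - 7*I*sqrt(15)) = 5458 + (-56 - 7*I*sqrt(15)) = 5402 - 7*I*sqrt(15)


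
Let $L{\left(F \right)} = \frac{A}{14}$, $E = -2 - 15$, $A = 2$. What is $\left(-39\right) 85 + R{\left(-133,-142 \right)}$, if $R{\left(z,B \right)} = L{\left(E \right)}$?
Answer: $- \frac{23204}{7} \approx -3314.9$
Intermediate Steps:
$E = -17$ ($E = -2 - 15 = -17$)
$L{\left(F \right)} = \frac{1}{7}$ ($L{\left(F \right)} = \frac{2}{14} = 2 \cdot \frac{1}{14} = \frac{1}{7}$)
$R{\left(z,B \right)} = \frac{1}{7}$
$\left(-39\right) 85 + R{\left(-133,-142 \right)} = \left(-39\right) 85 + \frac{1}{7} = -3315 + \frac{1}{7} = - \frac{23204}{7}$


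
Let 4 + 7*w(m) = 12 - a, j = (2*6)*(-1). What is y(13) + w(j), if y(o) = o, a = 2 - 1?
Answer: 14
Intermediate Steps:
a = 1
j = -12 (j = 12*(-1) = -12)
w(m) = 1 (w(m) = -4/7 + (12 - 1*1)/7 = -4/7 + (12 - 1)/7 = -4/7 + (⅐)*11 = -4/7 + 11/7 = 1)
y(13) + w(j) = 13 + 1 = 14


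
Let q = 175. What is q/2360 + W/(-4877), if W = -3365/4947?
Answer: 846016445/11387716968 ≈ 0.074292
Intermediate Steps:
W = -3365/4947 (W = -3365*1/4947 = -3365/4947 ≈ -0.68021)
q/2360 + W/(-4877) = 175/2360 - 3365/4947/(-4877) = 175*(1/2360) - 3365/4947*(-1/4877) = 35/472 + 3365/24126519 = 846016445/11387716968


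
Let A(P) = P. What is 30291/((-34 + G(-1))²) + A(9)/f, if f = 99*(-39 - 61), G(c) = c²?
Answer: 1009667/36300 ≈ 27.815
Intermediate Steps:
f = -9900 (f = 99*(-100) = -9900)
30291/((-34 + G(-1))²) + A(9)/f = 30291/((-34 + (-1)²)²) + 9/(-9900) = 30291/((-34 + 1)²) + 9*(-1/9900) = 30291/((-33)²) - 1/1100 = 30291/1089 - 1/1100 = 30291*(1/1089) - 1/1100 = 10097/363 - 1/1100 = 1009667/36300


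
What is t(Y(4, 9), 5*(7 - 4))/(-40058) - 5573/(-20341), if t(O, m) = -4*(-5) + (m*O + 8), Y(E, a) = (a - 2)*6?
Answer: 104929428/407409889 ≈ 0.25755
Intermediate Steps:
Y(E, a) = -12 + 6*a (Y(E, a) = (-2 + a)*6 = -12 + 6*a)
t(O, m) = 28 + O*m (t(O, m) = 20 + (O*m + 8) = 20 + (8 + O*m) = 28 + O*m)
t(Y(4, 9), 5*(7 - 4))/(-40058) - 5573/(-20341) = (28 + (-12 + 6*9)*(5*(7 - 4)))/(-40058) - 5573/(-20341) = (28 + (-12 + 54)*(5*3))*(-1/40058) - 5573*(-1/20341) = (28 + 42*15)*(-1/40058) + 5573/20341 = (28 + 630)*(-1/40058) + 5573/20341 = 658*(-1/40058) + 5573/20341 = -329/20029 + 5573/20341 = 104929428/407409889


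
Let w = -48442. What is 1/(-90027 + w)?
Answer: -1/138469 ≈ -7.2218e-6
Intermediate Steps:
1/(-90027 + w) = 1/(-90027 - 48442) = 1/(-138469) = -1/138469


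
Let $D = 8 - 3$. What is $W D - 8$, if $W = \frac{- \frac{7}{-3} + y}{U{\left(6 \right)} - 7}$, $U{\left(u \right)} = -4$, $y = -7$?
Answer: $- \frac{194}{33} \approx -5.8788$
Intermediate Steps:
$D = 5$ ($D = 8 - 3 = 5$)
$W = \frac{14}{33}$ ($W = \frac{- \frac{7}{-3} - 7}{-4 - 7} = \frac{\left(-7\right) \left(- \frac{1}{3}\right) - 7}{-11} = \left(\frac{7}{3} - 7\right) \left(- \frac{1}{11}\right) = \left(- \frac{14}{3}\right) \left(- \frac{1}{11}\right) = \frac{14}{33} \approx 0.42424$)
$W D - 8 = \frac{14}{33} \cdot 5 - 8 = \frac{70}{33} - 8 = - \frac{194}{33}$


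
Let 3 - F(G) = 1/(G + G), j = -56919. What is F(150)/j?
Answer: -899/17075700 ≈ -5.2648e-5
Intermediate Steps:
F(G) = 3 - 1/(2*G) (F(G) = 3 - 1/(G + G) = 3 - 1/(2*G))
F(150)/j = (3 - ½/150)/(-56919) = (3 - ½*1/150)*(-1/56919) = (3 - 1/300)*(-1/56919) = (899/300)*(-1/56919) = -899/17075700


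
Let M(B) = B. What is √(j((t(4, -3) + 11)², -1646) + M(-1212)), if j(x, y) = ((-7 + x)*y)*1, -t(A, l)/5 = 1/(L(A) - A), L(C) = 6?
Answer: I*√434454/2 ≈ 329.57*I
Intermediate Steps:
t(A, l) = -5/(6 - A)
j(x, y) = y*(-7 + x) (j(x, y) = (y*(-7 + x))*1 = y*(-7 + x))
√(j((t(4, -3) + 11)², -1646) + M(-1212)) = √(-1646*(-7 + (5/(-6 + 4) + 11)²) - 1212) = √(-1646*(-7 + (5/(-2) + 11)²) - 1212) = √(-1646*(-7 + (5*(-½) + 11)²) - 1212) = √(-1646*(-7 + (-5/2 + 11)²) - 1212) = √(-1646*(-7 + (17/2)²) - 1212) = √(-1646*(-7 + 289/4) - 1212) = √(-1646*261/4 - 1212) = √(-214803/2 - 1212) = √(-217227/2) = I*√434454/2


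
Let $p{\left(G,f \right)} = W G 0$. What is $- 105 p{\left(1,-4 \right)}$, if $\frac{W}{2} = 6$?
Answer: $0$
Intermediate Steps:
$W = 12$ ($W = 2 \cdot 6 = 12$)
$p{\left(G,f \right)} = 0$ ($p{\left(G,f \right)} = 12 G 0 = 0$)
$- 105 p{\left(1,-4 \right)} = \left(-105\right) 0 = 0$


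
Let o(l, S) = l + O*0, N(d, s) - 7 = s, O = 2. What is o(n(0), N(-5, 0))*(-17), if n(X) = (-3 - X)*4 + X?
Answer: 204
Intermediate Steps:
N(d, s) = 7 + s
n(X) = -12 - 3*X (n(X) = (-12 - 4*X) + X = -12 - 3*X)
o(l, S) = l (o(l, S) = l + 2*0 = l + 0 = l)
o(n(0), N(-5, 0))*(-17) = (-12 - 3*0)*(-17) = (-12 + 0)*(-17) = -12*(-17) = 204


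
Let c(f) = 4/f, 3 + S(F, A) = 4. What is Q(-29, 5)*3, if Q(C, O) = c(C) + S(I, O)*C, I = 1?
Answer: -2535/29 ≈ -87.414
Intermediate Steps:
S(F, A) = 1 (S(F, A) = -3 + 4 = 1)
Q(C, O) = C + 4/C (Q(C, O) = 4/C + 1*C = 4/C + C = C + 4/C)
Q(-29, 5)*3 = (-29 + 4/(-29))*3 = (-29 + 4*(-1/29))*3 = (-29 - 4/29)*3 = -845/29*3 = -2535/29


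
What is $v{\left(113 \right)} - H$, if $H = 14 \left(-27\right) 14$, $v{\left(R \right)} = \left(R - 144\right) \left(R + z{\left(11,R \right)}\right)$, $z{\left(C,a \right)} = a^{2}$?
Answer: $-394050$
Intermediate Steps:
$v{\left(R \right)} = \left(-144 + R\right) \left(R + R^{2}\right)$ ($v{\left(R \right)} = \left(R - 144\right) \left(R + R^{2}\right) = \left(-144 + R\right) \left(R + R^{2}\right)$)
$H = -5292$ ($H = \left(-378\right) 14 = -5292$)
$v{\left(113 \right)} - H = 113 \left(-144 + 113^{2} - 16159\right) - -5292 = 113 \left(-144 + 12769 - 16159\right) + 5292 = 113 \left(-3534\right) + 5292 = -399342 + 5292 = -394050$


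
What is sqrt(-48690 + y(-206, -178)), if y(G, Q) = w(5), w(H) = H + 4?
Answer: 9*I*sqrt(601) ≈ 220.64*I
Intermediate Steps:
w(H) = 4 + H
y(G, Q) = 9 (y(G, Q) = 4 + 5 = 9)
sqrt(-48690 + y(-206, -178)) = sqrt(-48690 + 9) = sqrt(-48681) = 9*I*sqrt(601)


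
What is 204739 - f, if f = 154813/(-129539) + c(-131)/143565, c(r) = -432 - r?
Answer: 3807608017828949/18597266535 ≈ 2.0474e+5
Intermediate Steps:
f = -22264719584/18597266535 (f = 154813/(-129539) + (-432 - 1*(-131))/143565 = 154813*(-1/129539) + (-432 + 131)*(1/143565) = -154813/129539 - 301*1/143565 = -154813/129539 - 301/143565 = -22264719584/18597266535 ≈ -1.1972)
204739 - f = 204739 - 1*(-22264719584/18597266535) = 204739 + 22264719584/18597266535 = 3807608017828949/18597266535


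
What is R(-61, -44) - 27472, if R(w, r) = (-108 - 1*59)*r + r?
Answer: -20168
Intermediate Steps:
R(w, r) = -166*r (R(w, r) = (-108 - 59)*r + r = -167*r + r = -166*r)
R(-61, -44) - 27472 = -166*(-44) - 27472 = 7304 - 27472 = -20168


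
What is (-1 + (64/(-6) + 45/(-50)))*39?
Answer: -4901/10 ≈ -490.10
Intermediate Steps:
(-1 + (64/(-6) + 45/(-50)))*39 = (-1 + (64*(-1/6) + 45*(-1/50)))*39 = (-1 + (-32/3 - 9/10))*39 = (-1 - 347/30)*39 = -377/30*39 = -4901/10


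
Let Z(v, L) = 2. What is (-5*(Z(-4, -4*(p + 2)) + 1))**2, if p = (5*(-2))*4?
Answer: 225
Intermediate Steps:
p = -40 (p = -10*4 = -40)
(-5*(Z(-4, -4*(p + 2)) + 1))**2 = (-5*(2 + 1))**2 = (-5*3)**2 = (-15)**2 = 225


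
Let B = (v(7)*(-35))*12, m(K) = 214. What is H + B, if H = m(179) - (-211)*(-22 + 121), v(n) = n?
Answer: 18163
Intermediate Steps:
B = -2940 (B = (7*(-35))*12 = -245*12 = -2940)
H = 21103 (H = 214 - (-211)*(-22 + 121) = 214 - (-211)*99 = 214 - 1*(-20889) = 214 + 20889 = 21103)
H + B = 21103 - 2940 = 18163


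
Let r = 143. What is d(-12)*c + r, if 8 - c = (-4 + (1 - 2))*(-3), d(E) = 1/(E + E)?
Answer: 3439/24 ≈ 143.29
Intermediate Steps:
d(E) = 1/(2*E)
c = -7 (c = 8 - (-4 + (1 - 2))*(-3) = 8 - (-4 - 1)*(-3) = 8 - (-5)*(-3) = 8 - 1*15 = 8 - 15 = -7)
d(-12)*c + r = ((½)/(-12))*(-7) + 143 = ((½)*(-1/12))*(-7) + 143 = -1/24*(-7) + 143 = 7/24 + 143 = 3439/24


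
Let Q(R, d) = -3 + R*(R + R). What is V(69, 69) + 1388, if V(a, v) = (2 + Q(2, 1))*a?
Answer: 1871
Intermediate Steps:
Q(R, d) = -3 + 2*R**2 (Q(R, d) = -3 + R*(2*R) = -3 + 2*R**2)
V(a, v) = 7*a (V(a, v) = (2 + (-3 + 2*2**2))*a = (2 + (-3 + 2*4))*a = (2 + (-3 + 8))*a = (2 + 5)*a = 7*a)
V(69, 69) + 1388 = 7*69 + 1388 = 483 + 1388 = 1871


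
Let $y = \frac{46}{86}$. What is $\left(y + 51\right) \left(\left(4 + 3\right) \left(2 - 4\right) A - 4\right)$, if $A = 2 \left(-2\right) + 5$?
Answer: $- \frac{39888}{43} \approx -927.63$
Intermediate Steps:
$A = 1$ ($A = -4 + 5 = 1$)
$y = \frac{23}{43}$ ($y = 46 \cdot \frac{1}{86} = \frac{23}{43} \approx 0.53488$)
$\left(y + 51\right) \left(\left(4 + 3\right) \left(2 - 4\right) A - 4\right) = \left(\frac{23}{43} + 51\right) \left(\left(4 + 3\right) \left(2 - 4\right) 1 - 4\right) = \frac{2216 \left(7 \left(-2\right) 1 - 4\right)}{43} = \frac{2216 \left(\left(-14\right) 1 - 4\right)}{43} = \frac{2216 \left(-14 - 4\right)}{43} = \frac{2216}{43} \left(-18\right) = - \frac{39888}{43}$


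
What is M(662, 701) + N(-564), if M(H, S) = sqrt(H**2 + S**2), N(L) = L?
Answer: -564 + sqrt(929645) ≈ 400.18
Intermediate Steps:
M(662, 701) + N(-564) = sqrt(662**2 + 701**2) - 564 = sqrt(438244 + 491401) - 564 = sqrt(929645) - 564 = -564 + sqrt(929645)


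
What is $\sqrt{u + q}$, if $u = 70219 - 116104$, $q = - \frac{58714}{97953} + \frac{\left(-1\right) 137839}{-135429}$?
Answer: $\frac{2 i \sqrt{24921868061076453558917}}{1473964093} \approx 214.21 i$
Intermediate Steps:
$q = \frac{616685029}{1473964093}$ ($q = \left(-58714\right) \frac{1}{97953} - - \frac{137839}{135429} = - \frac{58714}{97953} + \frac{137839}{135429} = \frac{616685029}{1473964093} \approx 0.41839$)
$u = -45885$
$\sqrt{u + q} = \sqrt{-45885 + \frac{616685029}{1473964093}} = \sqrt{- \frac{67632225722276}{1473964093}} = \frac{2 i \sqrt{24921868061076453558917}}{1473964093}$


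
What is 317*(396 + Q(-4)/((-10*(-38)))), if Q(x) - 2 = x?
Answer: 23850763/190 ≈ 1.2553e+5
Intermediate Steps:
Q(x) = 2 + x
317*(396 + Q(-4)/((-10*(-38)))) = 317*(396 + (2 - 4)/((-10*(-38)))) = 317*(396 - 2/380) = 317*(396 - 2*1/380) = 317*(396 - 1/190) = 317*(75239/190) = 23850763/190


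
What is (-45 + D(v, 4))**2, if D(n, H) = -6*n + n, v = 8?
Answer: 7225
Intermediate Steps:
D(n, H) = -5*n
(-45 + D(v, 4))**2 = (-45 - 5*8)**2 = (-45 - 40)**2 = (-85)**2 = 7225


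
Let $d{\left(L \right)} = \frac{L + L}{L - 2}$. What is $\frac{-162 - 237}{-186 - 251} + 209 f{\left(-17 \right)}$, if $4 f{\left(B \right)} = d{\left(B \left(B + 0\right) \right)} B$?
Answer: $- \frac{23604737}{13202} \approx -1788.0$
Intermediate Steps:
$d{\left(L \right)} = \frac{2 L}{-2 + L}$
$f{\left(B \right)} = \frac{B^{3}}{2 \left(-2 + B^{2}\right)}$ ($f{\left(B \right)} = \frac{\frac{2 B \left(B + 0\right)}{-2 + B \left(B + 0\right)} B}{4} = \frac{\frac{2 B B}{-2 + B B} B}{4} = \frac{\frac{2 B^{2}}{-2 + B^{2}} B}{4} = \frac{2 B^{3} \frac{1}{-2 + B^{2}}}{4} = \frac{B^{3}}{2 \left(-2 + B^{2}\right)}$)
$\frac{-162 - 237}{-186 - 251} + 209 f{\left(-17 \right)} = \frac{-162 - 237}{-186 - 251} + 209 \frac{\left(-17\right)^{3}}{2 \left(-2 + \left(-17\right)^{2}\right)} = - \frac{399}{-437} + 209 \cdot \frac{1}{2} \left(-4913\right) \frac{1}{-2 + 289} = \left(-399\right) \left(- \frac{1}{437}\right) + 209 \cdot \frac{1}{2} \left(-4913\right) \frac{1}{287} = \frac{21}{23} + 209 \cdot \frac{1}{2} \left(-4913\right) \frac{1}{287} = \frac{21}{23} + 209 \left(- \frac{4913}{574}\right) = \frac{21}{23} - \frac{1026817}{574} = - \frac{23604737}{13202}$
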